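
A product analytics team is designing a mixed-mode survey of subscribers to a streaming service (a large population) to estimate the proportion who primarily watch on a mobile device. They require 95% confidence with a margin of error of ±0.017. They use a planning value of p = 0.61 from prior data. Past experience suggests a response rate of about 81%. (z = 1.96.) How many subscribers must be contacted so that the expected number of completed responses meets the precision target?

Completed interviews needed: n₀ = 1.96² × 0.2379 / 0.017² ≈ 3162.34 → 3163.
At an 81% response rate, contacts needed = 3163 / 0.81 ≈ 3904.94 → 3905.

3905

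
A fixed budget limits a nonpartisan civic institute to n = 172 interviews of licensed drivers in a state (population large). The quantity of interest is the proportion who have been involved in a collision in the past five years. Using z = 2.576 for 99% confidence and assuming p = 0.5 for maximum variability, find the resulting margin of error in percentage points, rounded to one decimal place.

9.8

SE(p̂) = √[p(1−p)/n] = √[0.2500/172] = 0.03812.
E = z × SE = 2.576 × 0.03812 = 0.09821, or 9.8 percentage points.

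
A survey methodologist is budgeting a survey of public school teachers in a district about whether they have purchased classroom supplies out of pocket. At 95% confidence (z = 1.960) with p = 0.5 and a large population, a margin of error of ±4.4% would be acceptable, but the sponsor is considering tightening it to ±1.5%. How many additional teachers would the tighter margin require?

At ±4.4%: n = 1.960² × 0.2500 / 0.044² ≈ 496.07 → 497.
At ±1.5%: n = 1.960² × 0.2500 / 0.015² ≈ 4268.44 → 4269.
Additional respondents: 4269 − 497 = 3772.

3772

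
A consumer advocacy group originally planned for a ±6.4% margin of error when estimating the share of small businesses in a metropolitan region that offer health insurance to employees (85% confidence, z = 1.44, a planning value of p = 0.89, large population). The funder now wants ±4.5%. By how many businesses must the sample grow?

At ±6.4%: n = 1.44² × 0.0979 / 0.064² ≈ 49.56 → 50.
At ±4.5%: n = 1.44² × 0.0979 / 0.045² ≈ 100.25 → 101.
Additional respondents: 101 − 50 = 51.

51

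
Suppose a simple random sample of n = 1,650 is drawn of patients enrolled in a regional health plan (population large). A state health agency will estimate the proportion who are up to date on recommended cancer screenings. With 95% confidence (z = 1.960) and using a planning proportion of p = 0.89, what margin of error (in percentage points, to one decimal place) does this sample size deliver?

SE(p̂) = √[p(1−p)/n] = √[0.0979/1650] = 0.00770.
E = z × SE = 1.960 × 0.00770 = 0.01510, or 1.5 percentage points.

1.5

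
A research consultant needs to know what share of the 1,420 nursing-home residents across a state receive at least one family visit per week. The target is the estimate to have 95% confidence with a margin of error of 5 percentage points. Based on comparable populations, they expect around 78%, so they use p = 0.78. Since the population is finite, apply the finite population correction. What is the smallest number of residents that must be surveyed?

223

For 95% confidence, z = 1.960.
Unadjusted: n₀ = 1.960² × 0.78 × 0.22 / 0.050² ≈ 263.69, so n₀ = 264.
Finite population correction with N = 1,420: n = n₀ / (1 + (n₀−1)/N) = 264 / (1 + 263/1420) = 264 / 1.1852 ≈ 222.75.
Rounding up, n = 223.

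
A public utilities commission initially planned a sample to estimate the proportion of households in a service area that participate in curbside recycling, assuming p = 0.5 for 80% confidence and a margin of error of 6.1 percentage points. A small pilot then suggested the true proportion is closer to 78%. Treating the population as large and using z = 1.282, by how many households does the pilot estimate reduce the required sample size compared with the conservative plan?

Conservative (p = 0.5): n = 1.282² × 0.25 / 0.061² ≈ 110.42 → 111.
Using p = 0.78: p(1−p) = 0.1716, so n = 1.282² × 0.1716 / 0.061² ≈ 75.79 → 76.
Reduction: 111 − 76 = 35.

35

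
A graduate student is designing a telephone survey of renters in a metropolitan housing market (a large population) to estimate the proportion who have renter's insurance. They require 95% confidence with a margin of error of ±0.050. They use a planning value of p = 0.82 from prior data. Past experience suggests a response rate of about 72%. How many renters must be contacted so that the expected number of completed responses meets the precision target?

316

For 95% confidence, z = 1.960.
Completed interviews needed: n₀ = 1.960² × 0.1476 / 0.050² ≈ 226.81 → 227.
At a 72% response rate, contacts needed = 227 / 0.72 ≈ 315.28 → 316.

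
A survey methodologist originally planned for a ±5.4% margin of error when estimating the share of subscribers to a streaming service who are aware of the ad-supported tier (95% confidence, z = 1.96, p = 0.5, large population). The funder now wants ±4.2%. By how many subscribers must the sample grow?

215

At ±5.4%: n = 1.96² × 0.2500 / 0.054² ≈ 329.36 → 330.
At ±4.2%: n = 1.96² × 0.2500 / 0.042² ≈ 544.44 → 545.
Additional respondents: 545 − 330 = 215.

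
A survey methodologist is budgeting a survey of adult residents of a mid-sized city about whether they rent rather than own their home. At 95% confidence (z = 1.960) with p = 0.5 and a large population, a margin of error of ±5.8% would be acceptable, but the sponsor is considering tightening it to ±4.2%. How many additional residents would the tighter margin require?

At ±5.8%: n = 1.960² × 0.2500 / 0.058² ≈ 285.49 → 286.
At ±4.2%: n = 1.960² × 0.2500 / 0.042² ≈ 544.44 → 545.
Additional respondents: 545 − 286 = 259.

259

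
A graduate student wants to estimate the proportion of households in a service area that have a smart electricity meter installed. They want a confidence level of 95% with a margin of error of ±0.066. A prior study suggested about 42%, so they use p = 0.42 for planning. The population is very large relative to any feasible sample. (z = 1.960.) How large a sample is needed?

With p = 0.42, p(1−p) = 0.2436.
n = z²·p(1−p)/E² = 1.960² × 0.2436 / 0.066² = 3.8416 × 0.2436 / 0.004356 ≈ 214.83.
Rounding up gives n = 215.

215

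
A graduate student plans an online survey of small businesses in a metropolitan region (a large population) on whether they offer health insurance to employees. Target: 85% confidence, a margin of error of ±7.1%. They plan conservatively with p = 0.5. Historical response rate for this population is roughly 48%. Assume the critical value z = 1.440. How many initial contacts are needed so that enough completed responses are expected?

Completed interviews needed: n₀ = 1.440² × 0.2500 / 0.071² ≈ 102.84 → 103.
At a 48% response rate, contacts needed = 103 / 0.48 ≈ 214.58 → 215.

215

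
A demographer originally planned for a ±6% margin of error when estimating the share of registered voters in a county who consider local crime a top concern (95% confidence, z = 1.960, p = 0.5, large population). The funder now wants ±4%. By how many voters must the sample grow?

334

At ±6%: n = 1.960² × 0.2500 / 0.060² ≈ 266.78 → 267.
At ±4%: n = 1.960² × 0.2500 / 0.040² ≈ 600.25 → 601.
Additional respondents: 601 − 267 = 334.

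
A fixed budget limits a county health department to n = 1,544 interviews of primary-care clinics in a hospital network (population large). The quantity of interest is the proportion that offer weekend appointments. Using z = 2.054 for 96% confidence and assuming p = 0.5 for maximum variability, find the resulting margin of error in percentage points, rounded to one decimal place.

SE(p̂) = √[p(1−p)/n] = √[0.2500/1544] = 0.01272.
E = z × SE = 2.054 × 0.01272 = 0.02614, or 2.6 percentage points.

2.6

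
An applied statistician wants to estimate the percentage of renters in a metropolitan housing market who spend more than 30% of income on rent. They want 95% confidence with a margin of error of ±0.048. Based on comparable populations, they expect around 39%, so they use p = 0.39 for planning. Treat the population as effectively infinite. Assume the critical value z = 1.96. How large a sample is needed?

397

With p = 0.39, p(1−p) = 0.2379.
n = z²·p(1−p)/E² = 1.96² × 0.2379 / 0.048² = 3.8416 × 0.2379 / 0.002304 ≈ 396.67.
Rounding up gives n = 397.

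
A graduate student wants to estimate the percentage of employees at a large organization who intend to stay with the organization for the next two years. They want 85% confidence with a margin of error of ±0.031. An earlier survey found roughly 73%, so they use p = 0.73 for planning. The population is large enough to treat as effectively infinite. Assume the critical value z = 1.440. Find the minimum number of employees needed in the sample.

With p = 0.73, p(1−p) = 0.1971.
n = z²·p(1−p)/E² = 1.440² × 0.1971 / 0.031² = 2.0736 × 0.1971 / 0.000961 ≈ 425.29.
Rounding up gives n = 426.

426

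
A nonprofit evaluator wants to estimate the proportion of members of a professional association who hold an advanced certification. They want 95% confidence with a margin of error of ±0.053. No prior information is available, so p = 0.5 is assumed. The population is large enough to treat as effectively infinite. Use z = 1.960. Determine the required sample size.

With p = 0.5, p(1−p) = 0.25.
n = z²·p(1−p)/E² = 1.960² × 0.2500 / 0.053² = 3.8416 × 0.2500 / 0.002809 ≈ 341.90.
Rounding up gives n = 342.

342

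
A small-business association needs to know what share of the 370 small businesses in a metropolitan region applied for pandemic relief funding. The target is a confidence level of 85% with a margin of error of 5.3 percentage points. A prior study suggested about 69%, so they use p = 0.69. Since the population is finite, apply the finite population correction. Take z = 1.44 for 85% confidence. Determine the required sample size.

Unadjusted: n₀ = 1.44² × 0.69 × 0.31 / 0.053² ≈ 157.90, so n₀ = 158.
Finite population correction with N = 370: n = n₀ / (1 + (n₀−1)/N) = 158 / (1 + 157/370) = 158 / 1.4243 ≈ 110.93.
Rounding up, n = 111.

111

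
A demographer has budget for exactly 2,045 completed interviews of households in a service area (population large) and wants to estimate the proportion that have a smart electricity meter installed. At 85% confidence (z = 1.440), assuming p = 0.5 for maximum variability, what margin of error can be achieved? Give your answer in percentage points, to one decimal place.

SE(p̂) = √[p(1−p)/n] = √[0.2500/2045] = 0.01106.
E = z × SE = 1.440 × 0.01106 = 0.01592, or 1.6 percentage points.

1.6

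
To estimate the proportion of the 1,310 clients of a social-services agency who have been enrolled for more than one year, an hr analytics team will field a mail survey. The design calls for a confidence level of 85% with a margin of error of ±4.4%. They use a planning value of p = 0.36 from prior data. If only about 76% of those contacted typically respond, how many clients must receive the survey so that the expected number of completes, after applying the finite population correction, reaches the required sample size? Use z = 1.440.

274

Completed interviews needed (unadjusted): n₀ = 1.440² × 0.2304 / 0.044² ≈ 246.78 → 247.
FPC for N = 1,310: n = 247 / (1 + 246/1310) = 247 / 1.1878 ≈ 207.95 → 208.
At a 76% response rate, contacts needed = 208 / 0.76 ≈ 273.68 → 274.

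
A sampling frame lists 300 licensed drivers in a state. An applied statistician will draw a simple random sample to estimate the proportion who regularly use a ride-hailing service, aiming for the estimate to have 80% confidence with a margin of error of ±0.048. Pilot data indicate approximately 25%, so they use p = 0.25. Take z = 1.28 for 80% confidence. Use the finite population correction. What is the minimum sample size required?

Unadjusted: n₀ = 1.28² × 0.25 × 0.75 / 0.048² ≈ 133.33, so n₀ = 134.
Finite population correction with N = 300: n = n₀ / (1 + (n₀−1)/N) = 134 / (1 + 133/300) = 134 / 1.4433 ≈ 92.84.
Rounding up, n = 93.

93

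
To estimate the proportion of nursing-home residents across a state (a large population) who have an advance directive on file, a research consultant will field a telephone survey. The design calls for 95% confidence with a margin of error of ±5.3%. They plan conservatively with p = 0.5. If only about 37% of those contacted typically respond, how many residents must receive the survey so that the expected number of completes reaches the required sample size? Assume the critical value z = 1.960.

925

Completed interviews needed: n₀ = 1.960² × 0.2500 / 0.053² ≈ 341.90 → 342.
At a 37% response rate, contacts needed = 342 / 0.37 ≈ 924.32 → 925.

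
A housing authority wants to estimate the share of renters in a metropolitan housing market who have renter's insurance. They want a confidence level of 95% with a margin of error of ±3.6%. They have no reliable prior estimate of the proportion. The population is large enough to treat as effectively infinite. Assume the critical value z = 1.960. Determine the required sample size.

With no prior estimate, use p = 0.5, giving p(1−p) = 0.25.
n = z²·p(1−p)/E² = 1.960² × 0.2500 / 0.036² = 3.8416 × 0.2500 / 0.001296 ≈ 741.05.
Rounding up gives n = 742.

742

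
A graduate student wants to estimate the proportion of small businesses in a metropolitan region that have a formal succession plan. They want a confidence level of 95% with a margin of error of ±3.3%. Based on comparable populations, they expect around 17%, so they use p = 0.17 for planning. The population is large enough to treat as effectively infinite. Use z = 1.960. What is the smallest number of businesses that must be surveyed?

With p = 0.17, p(1−p) = 0.1411.
n = z²·p(1−p)/E² = 1.960² × 0.1411 / 0.033² = 3.8416 × 0.1411 / 0.001089 ≈ 497.75.
Rounding up gives n = 498.

498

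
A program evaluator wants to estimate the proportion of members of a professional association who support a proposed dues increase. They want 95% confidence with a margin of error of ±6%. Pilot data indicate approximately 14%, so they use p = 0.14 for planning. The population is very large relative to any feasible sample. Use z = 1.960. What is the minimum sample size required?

With p = 0.14, p(1−p) = 0.1204.
n = z²·p(1−p)/E² = 1.960² × 0.1204 / 0.060² = 3.8416 × 0.1204 / 0.003600 ≈ 128.48.
Rounding up gives n = 129.

129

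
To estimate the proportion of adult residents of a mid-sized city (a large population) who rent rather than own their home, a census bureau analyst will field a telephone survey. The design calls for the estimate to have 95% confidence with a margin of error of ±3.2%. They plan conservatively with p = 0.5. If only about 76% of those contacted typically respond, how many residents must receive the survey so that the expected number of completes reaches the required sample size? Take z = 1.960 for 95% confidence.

1235

Completed interviews needed: n₀ = 1.960² × 0.2500 / 0.032² ≈ 937.89 → 938.
At a 76% response rate, contacts needed = 938 / 0.76 ≈ 1234.21 → 1235.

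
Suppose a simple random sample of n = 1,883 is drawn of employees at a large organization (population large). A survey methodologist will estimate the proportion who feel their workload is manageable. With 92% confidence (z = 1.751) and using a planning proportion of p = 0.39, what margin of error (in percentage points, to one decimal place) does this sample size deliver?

SE(p̂) = √[p(1−p)/n] = √[0.2379/1883] = 0.01124.
E = z × SE = 1.751 × 0.01124 = 0.01968, or 2.0 percentage points.

2.0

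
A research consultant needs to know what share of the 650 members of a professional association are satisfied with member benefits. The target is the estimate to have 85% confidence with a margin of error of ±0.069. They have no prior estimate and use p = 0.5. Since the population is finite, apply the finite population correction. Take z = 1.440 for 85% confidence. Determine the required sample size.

94

Unadjusted: n₀ = 1.440² × 0.50 × 0.50 / 0.069² ≈ 108.88, so n₀ = 109.
Finite population correction with N = 650: n = n₀ / (1 + (n₀−1)/N) = 109 / (1 + 108/650) = 109 / 1.1662 ≈ 93.47.
Rounding up, n = 94.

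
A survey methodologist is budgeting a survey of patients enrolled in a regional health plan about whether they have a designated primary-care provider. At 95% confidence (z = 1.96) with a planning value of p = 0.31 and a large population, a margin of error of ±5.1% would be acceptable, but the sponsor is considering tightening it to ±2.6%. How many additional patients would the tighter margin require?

900

At ±5.1%: n = 1.96² × 0.2139 / 0.051² ≈ 315.92 → 316.
At ±2.6%: n = 1.96² × 0.2139 / 0.026² ≈ 1215.56 → 1216.
Additional respondents: 1216 − 316 = 900.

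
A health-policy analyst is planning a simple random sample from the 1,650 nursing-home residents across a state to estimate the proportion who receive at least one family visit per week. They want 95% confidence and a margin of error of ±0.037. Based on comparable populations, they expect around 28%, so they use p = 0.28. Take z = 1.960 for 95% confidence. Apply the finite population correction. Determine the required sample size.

422

Unadjusted: n₀ = 1.960² × 0.28 × 0.72 / 0.037² ≈ 565.72, so n₀ = 566.
Finite population correction with N = 1,650: n = n₀ / (1 + (n₀−1)/N) = 566 / (1 + 565/1650) = 566 / 1.3424 ≈ 421.63.
Rounding up, n = 422.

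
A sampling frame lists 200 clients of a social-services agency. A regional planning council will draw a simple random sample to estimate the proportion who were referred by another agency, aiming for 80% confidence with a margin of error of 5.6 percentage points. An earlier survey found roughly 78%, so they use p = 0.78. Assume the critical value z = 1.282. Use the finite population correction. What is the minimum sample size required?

Unadjusted: n₀ = 1.282² × 0.78 × 0.22 / 0.056² ≈ 89.93, so n₀ = 90.
Finite population correction with N = 200: n = n₀ / (1 + (n₀−1)/N) = 90 / (1 + 89/200) = 90 / 1.4450 ≈ 62.28.
Rounding up, n = 63.

63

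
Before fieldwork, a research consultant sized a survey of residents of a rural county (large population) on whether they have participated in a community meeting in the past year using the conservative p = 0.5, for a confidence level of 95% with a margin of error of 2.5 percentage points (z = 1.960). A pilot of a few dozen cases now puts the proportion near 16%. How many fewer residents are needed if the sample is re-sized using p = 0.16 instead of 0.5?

710

Conservative (p = 0.5): n = 1.960² × 0.25 / 0.025² ≈ 1536.64 → 1537.
Using p = 0.16: p(1−p) = 0.1344, so n = 1.960² × 0.1344 / 0.025² ≈ 826.10 → 827.
Reduction: 1537 − 827 = 710.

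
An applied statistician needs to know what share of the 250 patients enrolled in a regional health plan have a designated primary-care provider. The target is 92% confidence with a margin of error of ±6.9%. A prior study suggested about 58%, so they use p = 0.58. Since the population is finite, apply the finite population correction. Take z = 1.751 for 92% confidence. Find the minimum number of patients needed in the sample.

97

Unadjusted: n₀ = 1.751² × 0.58 × 0.42 / 0.069² ≈ 156.87, so n₀ = 157.
Finite population correction with N = 250: n = n₀ / (1 + (n₀−1)/N) = 157 / (1 + 156/250) = 157 / 1.6240 ≈ 96.67.
Rounding up, n = 97.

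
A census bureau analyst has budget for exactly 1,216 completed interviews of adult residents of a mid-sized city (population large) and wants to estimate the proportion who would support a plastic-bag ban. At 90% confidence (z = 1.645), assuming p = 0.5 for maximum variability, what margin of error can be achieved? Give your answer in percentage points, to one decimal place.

2.4

SE(p̂) = √[p(1−p)/n] = √[0.2500/1216] = 0.01434.
E = z × SE = 1.645 × 0.01434 = 0.02359, or 2.4 percentage points.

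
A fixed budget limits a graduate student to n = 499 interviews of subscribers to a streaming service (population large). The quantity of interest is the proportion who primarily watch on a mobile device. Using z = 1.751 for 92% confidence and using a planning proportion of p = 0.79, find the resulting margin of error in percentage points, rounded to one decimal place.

3.2

SE(p̂) = √[p(1−p)/n] = √[0.1659/499] = 0.01823.
E = z × SE = 1.751 × 0.01823 = 0.03193, or 3.2 percentage points.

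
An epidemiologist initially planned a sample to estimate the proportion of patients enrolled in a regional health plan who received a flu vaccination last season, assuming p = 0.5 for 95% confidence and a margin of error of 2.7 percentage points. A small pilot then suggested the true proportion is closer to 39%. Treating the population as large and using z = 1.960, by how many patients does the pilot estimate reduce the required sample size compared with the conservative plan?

64

Conservative (p = 0.5): n = 1.960² × 0.25 / 0.027² ≈ 1317.42 → 1318.
Using p = 0.39: p(1−p) = 0.2379, so n = 1.960² × 0.2379 / 0.027² ≈ 1253.66 → 1254.
Reduction: 1318 − 1254 = 64.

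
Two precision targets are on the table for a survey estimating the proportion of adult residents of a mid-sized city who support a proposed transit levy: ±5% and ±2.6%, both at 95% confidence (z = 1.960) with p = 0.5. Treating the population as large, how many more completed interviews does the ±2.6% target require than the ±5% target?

At ±5%: n = 1.960² × 0.2500 / 0.050² ≈ 384.16 → 385.
At ±2.6%: n = 1.960² × 0.2500 / 0.026² ≈ 1420.71 → 1421.
Additional respondents: 1421 − 385 = 1036.

1036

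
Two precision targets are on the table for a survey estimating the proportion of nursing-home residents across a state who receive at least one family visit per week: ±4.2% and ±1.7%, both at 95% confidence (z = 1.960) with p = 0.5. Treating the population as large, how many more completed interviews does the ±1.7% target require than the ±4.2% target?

2779

At ±4.2%: n = 1.960² × 0.2500 / 0.042² ≈ 544.44 → 545.
At ±1.7%: n = 1.960² × 0.2500 / 0.017² ≈ 3323.18 → 3324.
Additional respondents: 3324 − 545 = 2779.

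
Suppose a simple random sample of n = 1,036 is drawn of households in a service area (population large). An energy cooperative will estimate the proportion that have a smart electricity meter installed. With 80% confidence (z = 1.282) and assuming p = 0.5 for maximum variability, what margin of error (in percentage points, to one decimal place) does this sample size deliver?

2.0

SE(p̂) = √[p(1−p)/n] = √[0.2500/1036] = 0.01553.
E = z × SE = 1.282 × 0.01553 = 0.01991, or 2.0 percentage points.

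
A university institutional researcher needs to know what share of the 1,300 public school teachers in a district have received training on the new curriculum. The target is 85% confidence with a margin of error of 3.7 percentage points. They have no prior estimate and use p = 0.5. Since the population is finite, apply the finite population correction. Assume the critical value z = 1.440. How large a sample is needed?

294

Unadjusted: n₀ = 1.440² × 0.50 × 0.50 / 0.037² ≈ 378.67, so n₀ = 379.
Finite population correction with N = 1,300: n = n₀ / (1 + (n₀−1)/N) = 379 / (1 + 378/1300) = 379 / 1.2908 ≈ 293.62.
Rounding up, n = 294.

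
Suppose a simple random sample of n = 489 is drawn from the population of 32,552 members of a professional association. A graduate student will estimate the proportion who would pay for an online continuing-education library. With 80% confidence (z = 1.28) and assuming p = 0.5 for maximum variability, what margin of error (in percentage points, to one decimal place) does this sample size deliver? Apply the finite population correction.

Finite-population factor: (N−n)/(N−1) = (32552−489)/(32552−1) = 0.9850.
SE(p̂) = √[p(1−p)/n · (N−n)/(N−1)] = √[0.2500/489 × 0.9850] = 0.02244.
E = z × SE = 1.28 × 0.02244 = 0.02872 ≈ 2.9 percentage points.

2.9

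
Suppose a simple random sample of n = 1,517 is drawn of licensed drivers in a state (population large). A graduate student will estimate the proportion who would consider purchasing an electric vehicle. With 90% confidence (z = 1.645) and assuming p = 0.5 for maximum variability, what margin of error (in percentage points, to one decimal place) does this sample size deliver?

SE(p̂) = √[p(1−p)/n] = √[0.2500/1517] = 0.01284.
E = z × SE = 1.645 × 0.01284 = 0.02112, or 2.1 percentage points.

2.1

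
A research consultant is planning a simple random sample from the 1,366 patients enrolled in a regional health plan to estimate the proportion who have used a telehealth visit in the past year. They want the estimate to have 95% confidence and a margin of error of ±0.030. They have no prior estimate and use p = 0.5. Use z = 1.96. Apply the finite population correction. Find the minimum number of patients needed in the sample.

600

Unadjusted: n₀ = 1.96² × 0.50 × 0.50 / 0.030² ≈ 1067.11, so n₀ = 1068.
Finite population correction with N = 1,366: n = n₀ / (1 + (n₀−1)/N) = 1068 / (1 + 1067/1366) = 1068 / 1.7811 ≈ 599.63.
Rounding up, n = 600.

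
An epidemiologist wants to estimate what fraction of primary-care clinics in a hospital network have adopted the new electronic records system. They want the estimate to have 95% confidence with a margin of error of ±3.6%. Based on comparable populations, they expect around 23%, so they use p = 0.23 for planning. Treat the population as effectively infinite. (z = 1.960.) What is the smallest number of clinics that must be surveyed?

525

With p = 0.23, p(1−p) = 0.1771.
n = z²·p(1−p)/E² = 1.960² × 0.1771 / 0.036² = 3.8416 × 0.1771 / 0.001296 ≈ 524.96.
Rounding up gives n = 525.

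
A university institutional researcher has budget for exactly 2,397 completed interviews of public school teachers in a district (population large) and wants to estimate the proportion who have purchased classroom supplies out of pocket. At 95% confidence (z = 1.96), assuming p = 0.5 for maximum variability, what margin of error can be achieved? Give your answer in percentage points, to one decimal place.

2.0

SE(p̂) = √[p(1−p)/n] = √[0.2500/2397] = 0.01021.
E = z × SE = 1.96 × 0.01021 = 0.02002, or 2.0 percentage points.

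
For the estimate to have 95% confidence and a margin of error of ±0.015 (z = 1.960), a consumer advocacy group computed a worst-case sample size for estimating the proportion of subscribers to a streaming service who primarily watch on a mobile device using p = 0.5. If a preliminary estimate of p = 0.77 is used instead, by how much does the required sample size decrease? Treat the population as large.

1245

Conservative (p = 0.5): n = 1.960² × 0.25 / 0.015² ≈ 4268.44 → 4269.
Using p = 0.77: p(1−p) = 0.1771, so n = 1.960² × 0.1771 / 0.015² ≈ 3023.77 → 3024.
Reduction: 4269 − 3024 = 1245.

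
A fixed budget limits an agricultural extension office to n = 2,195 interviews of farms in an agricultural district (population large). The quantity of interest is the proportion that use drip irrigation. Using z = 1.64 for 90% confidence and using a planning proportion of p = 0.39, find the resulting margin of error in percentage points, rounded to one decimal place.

SE(p̂) = √[p(1−p)/n] = √[0.2379/2195] = 0.01041.
E = z × SE = 1.64 × 0.01041 = 0.01707, or 1.7 percentage points.

1.7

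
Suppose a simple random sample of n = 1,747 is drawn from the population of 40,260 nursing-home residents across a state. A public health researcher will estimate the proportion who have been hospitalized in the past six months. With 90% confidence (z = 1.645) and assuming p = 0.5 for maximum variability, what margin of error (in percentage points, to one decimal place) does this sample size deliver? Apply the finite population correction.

Finite-population factor: (N−n)/(N−1) = (40260−1747)/(40260−1) = 0.9566.
SE(p̂) = √[p(1−p)/n · (N−n)/(N−1)] = √[0.2500/1747 × 0.9566] = 0.01170.
E = z × SE = 1.645 × 0.01170 = 0.01925 ≈ 1.9 percentage points.

1.9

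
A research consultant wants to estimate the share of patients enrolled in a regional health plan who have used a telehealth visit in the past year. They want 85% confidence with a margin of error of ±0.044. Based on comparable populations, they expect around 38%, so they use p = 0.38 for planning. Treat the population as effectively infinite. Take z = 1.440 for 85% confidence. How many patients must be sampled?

With p = 0.38, p(1−p) = 0.2356.
n = z²·p(1−p)/E² = 1.440² × 0.2356 / 0.044² = 2.0736 × 0.2356 / 0.001936 ≈ 252.35.
Rounding up gives n = 253.

253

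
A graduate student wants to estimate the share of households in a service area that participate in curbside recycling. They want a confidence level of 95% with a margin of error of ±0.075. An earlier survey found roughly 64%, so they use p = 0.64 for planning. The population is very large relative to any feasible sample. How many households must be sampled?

For 95% confidence, z = 1.960.
With p = 0.64, p(1−p) = 0.2304.
n = z²·p(1−p)/E² = 1.960² × 0.2304 / 0.075² = 3.8416 × 0.2304 / 0.005625 ≈ 157.35.
Rounding up gives n = 158.

158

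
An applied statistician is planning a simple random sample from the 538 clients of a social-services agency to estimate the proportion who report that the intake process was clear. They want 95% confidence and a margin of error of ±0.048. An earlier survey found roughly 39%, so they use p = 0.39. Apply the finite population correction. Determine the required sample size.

For 95% confidence, z = 1.96.
Unadjusted: n₀ = 1.96² × 0.39 × 0.61 / 0.048² ≈ 396.67, so n₀ = 397.
Finite population correction with N = 538: n = n₀ / (1 + (n₀−1)/N) = 397 / (1 + 396/538) = 397 / 1.7361 ≈ 228.68.
Rounding up, n = 229.

229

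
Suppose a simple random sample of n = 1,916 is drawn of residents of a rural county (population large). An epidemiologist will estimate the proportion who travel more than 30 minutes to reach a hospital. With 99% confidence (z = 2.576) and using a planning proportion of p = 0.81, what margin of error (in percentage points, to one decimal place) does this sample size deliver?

SE(p̂) = √[p(1−p)/n] = √[0.1539/1916] = 0.00896.
E = z × SE = 2.576 × 0.00896 = 0.02309, or 2.3 percentage points.

2.3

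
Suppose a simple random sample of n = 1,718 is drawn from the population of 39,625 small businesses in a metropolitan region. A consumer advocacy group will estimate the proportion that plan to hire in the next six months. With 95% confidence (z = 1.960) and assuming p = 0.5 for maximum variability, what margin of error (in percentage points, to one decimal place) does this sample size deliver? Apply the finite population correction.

Finite-population factor: (N−n)/(N−1) = (39625−1718)/(39625−1) = 0.9567.
SE(p̂) = √[p(1−p)/n · (N−n)/(N−1)] = √[0.2500/1718 × 0.9567] = 0.01180.
E = z × SE = 1.960 × 0.01180 = 0.02313 ≈ 2.3 percentage points.

2.3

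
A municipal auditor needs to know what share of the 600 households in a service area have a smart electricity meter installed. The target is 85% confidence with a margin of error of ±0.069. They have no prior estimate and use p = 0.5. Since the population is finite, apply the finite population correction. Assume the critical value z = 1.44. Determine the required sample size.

93

Unadjusted: n₀ = 1.44² × 0.50 × 0.50 / 0.069² ≈ 108.88, so n₀ = 109.
Finite population correction with N = 600: n = n₀ / (1 + (n₀−1)/N) = 109 / (1 + 108/600) = 109 / 1.1800 ≈ 92.37.
Rounding up, n = 93.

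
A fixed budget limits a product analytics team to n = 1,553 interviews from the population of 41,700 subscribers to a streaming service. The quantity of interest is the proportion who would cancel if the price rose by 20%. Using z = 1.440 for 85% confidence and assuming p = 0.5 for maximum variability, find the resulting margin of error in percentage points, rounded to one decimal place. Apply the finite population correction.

Finite-population factor: (N−n)/(N−1) = (41700−1553)/(41700−1) = 0.9628.
SE(p̂) = √[p(1−p)/n · (N−n)/(N−1)] = √[0.2500/1553 × 0.9628] = 0.01245.
E = z × SE = 1.440 × 0.01245 = 0.01793 ≈ 1.8 percentage points.

1.8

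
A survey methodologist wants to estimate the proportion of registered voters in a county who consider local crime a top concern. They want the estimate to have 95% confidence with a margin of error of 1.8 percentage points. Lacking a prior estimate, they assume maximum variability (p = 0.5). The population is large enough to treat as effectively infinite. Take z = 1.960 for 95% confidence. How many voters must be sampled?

2965

With p = 0.5, p(1−p) = 0.25.
n = z²·p(1−p)/E² = 1.960² × 0.2500 / 0.018² = 3.8416 × 0.2500 / 0.000324 ≈ 2964.20.
Rounding up gives n = 2965.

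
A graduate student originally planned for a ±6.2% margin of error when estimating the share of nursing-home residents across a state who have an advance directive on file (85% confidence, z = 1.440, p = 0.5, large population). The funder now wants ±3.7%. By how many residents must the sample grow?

At ±6.2%: n = 1.440² × 0.2500 / 0.062² ≈ 134.86 → 135.
At ±3.7%: n = 1.440² × 0.2500 / 0.037² ≈ 378.67 → 379.
Additional respondents: 379 − 135 = 244.

244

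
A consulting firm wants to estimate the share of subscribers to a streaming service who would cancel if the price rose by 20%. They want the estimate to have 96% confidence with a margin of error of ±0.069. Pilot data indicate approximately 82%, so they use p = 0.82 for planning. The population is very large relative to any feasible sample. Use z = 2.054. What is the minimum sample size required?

With p = 0.82, p(1−p) = 0.1476.
n = z²·p(1−p)/E² = 2.054² × 0.1476 / 0.069² = 4.2189 × 0.1476 / 0.004761 ≈ 130.79.
Rounding up gives n = 131.

131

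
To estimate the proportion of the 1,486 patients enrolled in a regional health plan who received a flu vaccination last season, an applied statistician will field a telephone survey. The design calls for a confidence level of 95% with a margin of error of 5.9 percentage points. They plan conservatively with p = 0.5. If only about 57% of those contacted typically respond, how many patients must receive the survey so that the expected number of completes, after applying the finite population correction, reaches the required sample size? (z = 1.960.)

Completed interviews needed (unadjusted): n₀ = 1.960² × 0.2500 / 0.059² ≈ 275.90 → 276.
FPC for N = 1,486: n = 276 / (1 + 275/1486) = 276 / 1.1851 ≈ 232.90 → 233.
At a 57% response rate, contacts needed = 233 / 0.57 ≈ 408.77 → 409.

409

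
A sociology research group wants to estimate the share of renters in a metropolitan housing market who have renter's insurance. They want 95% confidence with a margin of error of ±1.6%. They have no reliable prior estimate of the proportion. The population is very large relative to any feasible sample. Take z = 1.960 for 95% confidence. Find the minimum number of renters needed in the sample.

3752

With no prior estimate, use p = 0.5, giving p(1−p) = 0.25.
n = z²·p(1−p)/E² = 1.960² × 0.2500 / 0.016² = 3.8416 × 0.2500 / 0.000256 ≈ 3751.56.
Rounding up gives n = 3752.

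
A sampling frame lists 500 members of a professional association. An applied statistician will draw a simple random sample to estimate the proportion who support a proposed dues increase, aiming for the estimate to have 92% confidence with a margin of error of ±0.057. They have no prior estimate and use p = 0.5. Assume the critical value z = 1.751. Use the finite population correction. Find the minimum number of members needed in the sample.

161

Unadjusted: n₀ = 1.751² × 0.50 × 0.50 / 0.057² ≈ 235.92, so n₀ = 236.
Finite population correction with N = 500: n = n₀ / (1 + (n₀−1)/N) = 236 / (1 + 235/500) = 236 / 1.4700 ≈ 160.54.
Rounding up, n = 161.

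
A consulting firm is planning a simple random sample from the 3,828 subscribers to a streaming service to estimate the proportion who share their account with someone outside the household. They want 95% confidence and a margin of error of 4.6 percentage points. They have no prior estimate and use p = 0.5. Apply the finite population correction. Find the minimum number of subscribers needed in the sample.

406

For 95% confidence, z = 1.960.
Unadjusted: n₀ = 1.960² × 0.50 × 0.50 / 0.046² ≈ 453.88, so n₀ = 454.
Finite population correction with N = 3,828: n = n₀ / (1 + (n₀−1)/N) = 454 / (1 + 453/3828) = 454 / 1.1183 ≈ 405.96.
Rounding up, n = 406.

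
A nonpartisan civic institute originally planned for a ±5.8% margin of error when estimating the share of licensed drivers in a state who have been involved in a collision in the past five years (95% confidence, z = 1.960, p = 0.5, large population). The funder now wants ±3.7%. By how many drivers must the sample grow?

416

At ±5.8%: n = 1.960² × 0.2500 / 0.058² ≈ 285.49 → 286.
At ±3.7%: n = 1.960² × 0.2500 / 0.037² ≈ 701.53 → 702.
Additional respondents: 702 − 286 = 416.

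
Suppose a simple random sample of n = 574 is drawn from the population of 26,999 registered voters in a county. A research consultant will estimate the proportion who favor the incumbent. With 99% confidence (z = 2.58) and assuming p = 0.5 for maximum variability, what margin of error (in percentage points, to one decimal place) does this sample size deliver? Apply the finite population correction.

Finite-population factor: (N−n)/(N−1) = (26999−574)/(26999−1) = 0.9788.
SE(p̂) = √[p(1−p)/n · (N−n)/(N−1)] = √[0.2500/574 × 0.9788] = 0.02065.
E = z × SE = 2.58 × 0.02065 = 0.05327 ≈ 5.3 percentage points.

5.3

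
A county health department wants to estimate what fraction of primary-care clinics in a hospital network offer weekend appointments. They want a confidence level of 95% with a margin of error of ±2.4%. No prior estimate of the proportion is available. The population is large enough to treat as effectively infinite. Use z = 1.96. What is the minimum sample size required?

1668

With no prior estimate, use p = 0.5, giving p(1−p) = 0.25.
n = z²·p(1−p)/E² = 1.96² × 0.2500 / 0.024² = 3.8416 × 0.2500 / 0.000576 ≈ 1667.36.
Rounding up gives n = 1668.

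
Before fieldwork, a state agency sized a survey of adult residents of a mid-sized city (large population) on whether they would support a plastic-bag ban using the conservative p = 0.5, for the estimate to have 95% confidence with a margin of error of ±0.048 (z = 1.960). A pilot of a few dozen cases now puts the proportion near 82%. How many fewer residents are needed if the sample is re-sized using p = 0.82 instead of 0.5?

Conservative (p = 0.5): n = 1.960² × 0.25 / 0.048² ≈ 416.84 → 417.
Using p = 0.82: p(1−p) = 0.1476, so n = 1.960² × 0.1476 / 0.048² ≈ 246.10 → 247.
Reduction: 417 − 247 = 170.

170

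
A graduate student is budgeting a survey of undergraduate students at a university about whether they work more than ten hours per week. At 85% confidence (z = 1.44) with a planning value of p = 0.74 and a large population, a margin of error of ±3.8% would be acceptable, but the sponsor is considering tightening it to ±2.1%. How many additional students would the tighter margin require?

628

At ±3.8%: n = 1.44² × 0.1924 / 0.038² ≈ 276.29 → 277.
At ±2.1%: n = 1.44² × 0.1924 / 0.021² ≈ 904.67 → 905.
Additional respondents: 905 − 277 = 628.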